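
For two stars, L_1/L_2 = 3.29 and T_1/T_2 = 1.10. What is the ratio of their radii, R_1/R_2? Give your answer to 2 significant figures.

L ∝ R²T⁴ gives R ∝ √L / T², so
R_1/R_2 = √(3.29) / (1.10)² = 1.814 / 1.210 = 1.499.

1.5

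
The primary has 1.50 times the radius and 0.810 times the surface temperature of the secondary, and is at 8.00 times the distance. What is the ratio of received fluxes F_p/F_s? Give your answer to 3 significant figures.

L_p/L_s = (R_p/R_s)²(T_p/T_s)⁴ = (1.50)² × (0.810)⁴ = 0.9686.
F_p/F_s = (L_p/L_s)/(d_p/d_s)² = 0.9686 / (8.00)² = 0.01513.

0.0151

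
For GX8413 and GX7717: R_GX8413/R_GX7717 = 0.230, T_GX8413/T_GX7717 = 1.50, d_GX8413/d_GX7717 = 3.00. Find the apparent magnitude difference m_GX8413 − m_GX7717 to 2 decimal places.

3.82

L_GX8413/L_GX7717 = (0.230)²(1.50)⁴ = 0.2678.
F_GX8413/F_GX7717 = (L_GX8413/L_GX7717)/(d_GX8413/d_GX7717)² = 0.2678/9.000 = 0.02976.
m_GX8413 − m_GX7717 = −2.5 log₁₀(0.02976) = 3.82.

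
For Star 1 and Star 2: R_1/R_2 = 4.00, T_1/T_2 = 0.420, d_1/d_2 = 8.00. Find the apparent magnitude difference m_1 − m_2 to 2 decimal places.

L_1/L_2 = (4.00)²(0.420)⁴ = 0.4979.
F_1/F_2 = (L_1/L_2)/(d_1/d_2)² = 0.4979/64.00 = 0.007779.
m_1 − m_2 = −2.5 log₁₀(0.007779) = 5.27.

5.27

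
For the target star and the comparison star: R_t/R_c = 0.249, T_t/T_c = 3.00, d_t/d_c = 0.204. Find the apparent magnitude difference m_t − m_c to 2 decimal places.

L_t/L_c = (0.249)²(3.00)⁴ = 5.022.
F_t/F_c = (L_t/L_c)/(d_t/d_c)² = 5.022/0.04162 = 120.7.
m_t − m_c = −2.5 log₁₀(120.7) = -5.20.

-5.20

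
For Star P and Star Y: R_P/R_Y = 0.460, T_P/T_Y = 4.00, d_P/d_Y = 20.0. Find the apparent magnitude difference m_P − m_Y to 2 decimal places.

L_P/L_Y = (0.460)²(4.00)⁴ = 54.17.
F_P/F_Y = (L_P/L_Y)/(d_P/d_Y)² = 54.17/400.0 = 0.1354.
m_P − m_Y = −2.5 log₁₀(0.1354) = 2.17.

2.17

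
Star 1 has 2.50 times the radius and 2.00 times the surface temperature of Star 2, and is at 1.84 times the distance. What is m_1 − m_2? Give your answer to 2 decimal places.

L_1/L_2 = (2.50)²(2.00)⁴ = 100.0.
F_1/F_2 = (L_1/L_2)/(d_1/d_2)² = 100.0/3.386 = 29.54.
m_1 − m_2 = −2.5 log₁₀(29.54) = -3.68.

-3.68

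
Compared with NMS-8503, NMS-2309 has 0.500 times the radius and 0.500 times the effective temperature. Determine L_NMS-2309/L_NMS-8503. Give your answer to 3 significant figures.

From the Stefan–Boltzmann law, L ∝ R²T⁴, so
L_NMS-2309/L_NMS-8503 = (R_NMS-2309/R_NMS-8503)² (T_NMS-2309/T_NMS-8503)⁴ = (0.500)² × (0.500)⁴ = 0.2500 × 0.06250 = 0.01562.

0.0156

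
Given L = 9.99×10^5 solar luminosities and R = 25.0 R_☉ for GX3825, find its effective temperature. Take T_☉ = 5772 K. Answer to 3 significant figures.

T/T_☉ = (L/L_☉)^(1/4) / (R/R_☉)^(1/2)
T = 5772 × (9.99×10^5)^(1/4) / √(25.0) = 5772 × 31.61 / 5.000 = 3.650×10^4 K.

3.65×10^4 K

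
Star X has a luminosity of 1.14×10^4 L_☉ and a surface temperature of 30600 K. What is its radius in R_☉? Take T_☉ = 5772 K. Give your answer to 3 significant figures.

R/R_☉ = √(L/L_☉) / (T/T_☉)² = √(1.14×10^4) / (5.301)²
       = 106.8 / 28.11 = 3.799.

3.80 R_☉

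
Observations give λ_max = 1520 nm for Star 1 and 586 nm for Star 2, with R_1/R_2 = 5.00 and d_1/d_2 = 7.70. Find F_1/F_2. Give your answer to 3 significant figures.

Wien's law: T_1/T_2 = λ_2/λ_1 = 586/1520 = 0.3855.
L_1/L_2 = (R_1/R_2)²(T_1/T_2)⁴ = (5.00)²(0.3855)⁴ = 0.5523.
F_1/F_2 = (L_1/L_2)/(d_1/d_2)² = 0.5523/(7.70)² = 0.009315.

0.00931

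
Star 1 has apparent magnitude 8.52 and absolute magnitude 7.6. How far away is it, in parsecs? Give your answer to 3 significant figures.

m − M = 5 log₁₀(d/10 pc)
8.52 − (7.6) = 0.92 = 5 log₁₀(d/10)
d = 10 × 10^(0.92/5) = 10 × 10^0.184 = 15.28 pc.

15.3 pc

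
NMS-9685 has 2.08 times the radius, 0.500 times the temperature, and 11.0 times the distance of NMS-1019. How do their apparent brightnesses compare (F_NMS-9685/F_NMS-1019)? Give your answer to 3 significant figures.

0.00223

L_NMS-9685/L_NMS-1019 = (R_NMS-9685/R_NMS-1019)²(T_NMS-9685/T_NMS-1019)⁴ = (2.08)² × (0.500)⁴ = 0.2704.
F_NMS-9685/F_NMS-1019 = (L_NMS-9685/L_NMS-1019)/(d_NMS-9685/d_NMS-1019)² = 0.2704 / (11.0)² = 0.002235.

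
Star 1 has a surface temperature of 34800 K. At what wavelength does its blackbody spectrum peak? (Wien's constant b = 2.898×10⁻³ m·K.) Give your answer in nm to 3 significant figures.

λ_max = b/T = 2.898×10⁻³ / 34800 = 8.33×10^-8 m = 83.28 nm.

83.3 nm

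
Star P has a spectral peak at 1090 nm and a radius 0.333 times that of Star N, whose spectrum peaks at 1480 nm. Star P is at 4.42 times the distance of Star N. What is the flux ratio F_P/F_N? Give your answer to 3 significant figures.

Wien's law: T_P/T_N = λ_N/λ_P = 1480/1090 = 1.358.
L_P/L_N = (R_P/R_N)²(T_P/T_N)⁴ = (0.333)²(1.358)⁴ = 0.3769.
F_P/F_N = (L_P/L_N)/(d_P/d_N)² = 0.3769/(4.42)² = 0.01929.

0.0193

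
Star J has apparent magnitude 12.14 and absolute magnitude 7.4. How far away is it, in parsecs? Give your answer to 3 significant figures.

88.7 pc

m − M = 5 log₁₀(d/10 pc)
12.14 − (7.4) = 4.74 = 5 log₁₀(d/10)
d = 10 × 10^(4.74/5) = 10 × 10^0.948 = 88.72 pc.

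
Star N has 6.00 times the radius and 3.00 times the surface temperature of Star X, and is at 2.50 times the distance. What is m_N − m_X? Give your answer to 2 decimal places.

-6.67

L_N/L_X = (6.00)²(3.00)⁴ = 2916.
F_N/F_X = (L_N/L_X)/(d_N/d_X)² = 2916/6.250 = 466.6.
m_N − m_X = −2.5 log₁₀(466.6) = -6.67.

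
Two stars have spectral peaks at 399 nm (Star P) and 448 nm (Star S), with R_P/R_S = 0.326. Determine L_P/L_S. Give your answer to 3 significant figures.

Wien's law gives T ∝ 1/λ_max, so T_P/T_S = λ_S/λ_P = 448/399 = 1.123.
Then L ∝ R²T⁴ gives L_P/L_S = (0.326)² × (1.123)⁴ = 0.1063 × 1.589 = 0.1689.

0.169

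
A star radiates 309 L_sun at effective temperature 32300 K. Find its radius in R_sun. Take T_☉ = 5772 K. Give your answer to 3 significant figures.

0.561 R_sun

R/R_☉ = √(L/L_☉) / (T/T_☉)² = √(309) / (5.596)²
       = 17.58 / 31.31 = 0.5613.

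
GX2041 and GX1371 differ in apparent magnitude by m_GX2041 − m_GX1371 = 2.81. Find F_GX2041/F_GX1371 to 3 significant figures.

F_GX2041/F_GX1371 = 10^(−(m_GX2041 − m_GX1371)/2.5) = 10^(-2.81/2.5) = 10^-1.124 = 0.07516.

0.0752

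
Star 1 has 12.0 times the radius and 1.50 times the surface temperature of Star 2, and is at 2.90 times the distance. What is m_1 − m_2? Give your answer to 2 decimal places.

L_1/L_2 = (12.0)²(1.50)⁴ = 729.0.
F_1/F_2 = (L_1/L_2)/(d_1/d_2)² = 729.0/8.410 = 86.68.
m_1 − m_2 = −2.5 log₁₀(86.68) = -4.84.

-4.84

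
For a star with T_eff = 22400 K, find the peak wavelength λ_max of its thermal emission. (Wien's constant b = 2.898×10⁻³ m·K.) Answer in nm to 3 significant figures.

λ_max = b/T = 2.898×10⁻³ / 22400 = 1.29×10^-7 m = 129.4 nm.

129 nm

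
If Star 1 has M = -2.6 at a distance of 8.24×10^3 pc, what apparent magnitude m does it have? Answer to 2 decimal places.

m = M + 5 log₁₀(d/10 pc) = -2.6 + 5 log₁₀(8.24×10^3/10)
  = -2.6 + 5 × 2.916 = -2.6 + 14.58 = 11.98.

11.98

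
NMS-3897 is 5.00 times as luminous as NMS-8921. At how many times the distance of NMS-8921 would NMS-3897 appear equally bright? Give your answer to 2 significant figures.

Equal flux requires L_NMS-3897/d_NMS-3897² = L_NMS-8921/d_NMS-8921², so d_NMS-3897/d_NMS-8921 = √(L_NMS-3897/L_NMS-8921)
= √(5.00) = 2.236.

2.2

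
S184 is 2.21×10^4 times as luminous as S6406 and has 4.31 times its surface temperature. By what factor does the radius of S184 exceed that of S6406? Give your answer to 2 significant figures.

8.0

L ∝ R²T⁴ gives R ∝ √L / T², so
R_S184/R_S6406 = √(2.21×10^4) / (4.31)² = 148.7 / 18.58 = 8.003.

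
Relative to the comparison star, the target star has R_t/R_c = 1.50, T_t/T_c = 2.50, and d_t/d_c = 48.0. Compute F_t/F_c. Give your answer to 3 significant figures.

0.0381

L_t/L_c = (R_t/R_c)²(T_t/T_c)⁴ = (1.50)² × (2.50)⁴ = 87.89.
F_t/F_c = (L_t/L_c)/(d_t/d_c)² = 87.89 / (48.0)² = 0.03815.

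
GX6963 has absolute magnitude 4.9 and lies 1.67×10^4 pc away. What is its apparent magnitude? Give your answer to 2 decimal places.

m = M + 5 log₁₀(d/10 pc) = 4.9 + 5 log₁₀(1.67×10^4/10)
  = 4.9 + 5 × 3.223 = 4.9 + 16.11 = 21.01.

21.01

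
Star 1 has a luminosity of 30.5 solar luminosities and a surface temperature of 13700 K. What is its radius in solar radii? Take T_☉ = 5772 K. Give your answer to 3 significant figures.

0.980 solar radii

R/R_☉ = √(L/L_☉) / (T/T_☉)² = √(30.5) / (2.374)²
       = 5.523 / 5.634 = 0.9803.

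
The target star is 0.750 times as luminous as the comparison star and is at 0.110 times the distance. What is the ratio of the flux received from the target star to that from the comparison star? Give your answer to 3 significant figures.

F = L/(4πd²), so F_t/F_c = (L_t/L_c) / (d_t/d_c)²
= 0.750 / (0.110)² = 0.750 / 0.01210 = 61.98.

62.0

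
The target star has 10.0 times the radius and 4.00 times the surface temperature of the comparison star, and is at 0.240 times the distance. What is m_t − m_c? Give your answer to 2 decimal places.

L_t/L_c = (10.0)²(4.00)⁴ = 2.560×10^4.
F_t/F_c = (L_t/L_c)/(d_t/d_c)² = 2.560×10^4/0.05760 = 4.444×10^5.
m_t − m_c = −2.5 log₁₀(4.444×10^5) = -14.12.

-14.12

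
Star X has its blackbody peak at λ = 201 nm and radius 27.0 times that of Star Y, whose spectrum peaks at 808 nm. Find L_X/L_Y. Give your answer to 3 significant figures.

1.90×10^5

Wien's law gives T ∝ 1/λ_max, so T_X/T_Y = λ_Y/λ_X = 808/201 = 4.020.
Then L ∝ R²T⁴ gives L_X/L_Y = (27.0)² × (4.020)⁴ = 729.0 × 261.1 = 1.904×10^5.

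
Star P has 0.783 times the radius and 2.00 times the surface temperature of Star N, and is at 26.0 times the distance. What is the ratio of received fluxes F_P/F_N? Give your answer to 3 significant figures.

0.0145

L_P/L_N = (R_P/R_N)²(T_P/T_N)⁴ = (0.783)² × (2.00)⁴ = 9.809.
F_P/F_N = (L_P/L_N)/(d_P/d_N)² = 9.809 / (26.0)² = 0.01451.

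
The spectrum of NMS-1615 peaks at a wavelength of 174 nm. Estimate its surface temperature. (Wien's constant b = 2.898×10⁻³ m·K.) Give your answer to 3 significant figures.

1.67×10^4 K

T = b/λ_max = 2.898×10⁻³ / (174×10⁻⁹) = 1.666×10^4 K.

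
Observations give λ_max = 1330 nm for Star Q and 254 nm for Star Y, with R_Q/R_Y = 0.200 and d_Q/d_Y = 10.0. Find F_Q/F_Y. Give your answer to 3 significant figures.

5.32×10^-7

Wien's law: T_Q/T_Y = λ_Y/λ_Q = 254/1330 = 0.1910.
L_Q/L_Y = (R_Q/R_Y)²(T_Q/T_Y)⁴ = (0.200)²(0.1910)⁴ = 5.321×10^-5.
F_Q/F_Y = (L_Q/L_Y)/(d_Q/d_Y)² = 5.321×10^-5/(10.0)² = 5.321×10^-7.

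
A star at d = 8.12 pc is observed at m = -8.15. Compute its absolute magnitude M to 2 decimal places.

-7.70

M = m − 5 log₁₀(d/10 pc) = -8.15 − 5 log₁₀(8.12/10)
  = -8.15 − 5 × -0.090 = -8.15 − -0.45 = -7.70.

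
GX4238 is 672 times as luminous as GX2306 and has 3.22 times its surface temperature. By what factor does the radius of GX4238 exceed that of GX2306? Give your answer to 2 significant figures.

2.5

L ∝ R²T⁴ gives R ∝ √L / T², so
R_GX4238/R_GX2306 = √(672) / (3.22)² = 25.92 / 10.37 = 2.500.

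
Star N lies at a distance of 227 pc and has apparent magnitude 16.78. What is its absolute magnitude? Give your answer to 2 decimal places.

10.00

M = m − 5 log₁₀(d/10 pc) = 16.78 − 5 log₁₀(227/10)
  = 16.78 − 5 × 1.356 = 16.78 − 6.78 = 10.00.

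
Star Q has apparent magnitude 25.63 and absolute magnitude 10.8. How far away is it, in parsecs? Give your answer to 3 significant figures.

9.25×10^3 pc

m − M = 5 log₁₀(d/10 pc)
25.63 − (10.8) = 14.83 = 5 log₁₀(d/10)
d = 10 × 10^(14.83/5) = 10 × 10^2.966 = 9247 pc.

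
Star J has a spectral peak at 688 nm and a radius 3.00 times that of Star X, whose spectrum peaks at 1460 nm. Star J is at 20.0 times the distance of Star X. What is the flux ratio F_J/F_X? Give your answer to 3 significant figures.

0.456

Wien's law: T_J/T_X = λ_X/λ_J = 1460/688 = 2.122.
L_J/L_X = (R_J/R_X)²(T_J/T_X)⁴ = (3.00)²(2.122)⁴ = 182.5.
F_J/F_X = (L_J/L_X)/(d_J/d_X)² = 182.5/(20.0)² = 0.4563.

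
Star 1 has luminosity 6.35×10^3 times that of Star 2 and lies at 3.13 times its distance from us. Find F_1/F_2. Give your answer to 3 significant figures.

648

F = L/(4πd²), so F_1/F_2 = (L_1/L_2) / (d_1/d_2)²
= 6.35×10^3 / (3.13)² = 6.35×10^3 / 9.797 = 648.2.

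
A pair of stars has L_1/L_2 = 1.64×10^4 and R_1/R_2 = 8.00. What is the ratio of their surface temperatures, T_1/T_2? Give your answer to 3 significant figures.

4.00

L ∝ R²T⁴ gives T ∝ (L/R²)^(1/4), so
T_1/T_2 = (1.64×10^4 / 8.00²)^(1/4) = (256.2)^(1/4) = 4.001.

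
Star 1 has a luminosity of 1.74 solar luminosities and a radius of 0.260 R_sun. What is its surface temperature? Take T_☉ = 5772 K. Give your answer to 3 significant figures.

T/T_☉ = (L/L_☉)^(1/4) / (R/R_☉)^(1/2)
T = 5772 × (1.74)^(1/4) / √(0.260) = 5772 × 1.149 / 0.5099 = 1.300×10^4 K.

1.30×10^4 K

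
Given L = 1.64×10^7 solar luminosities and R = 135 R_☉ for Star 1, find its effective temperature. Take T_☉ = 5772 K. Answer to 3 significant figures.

T/T_☉ = (L/L_☉)^(1/4) / (R/R_☉)^(1/2)
T = 5772 × (1.64×10^7)^(1/4) / √(135) = 5772 × 63.64 / 11.62 = 3.161×10^4 K.

3.16×10^4 K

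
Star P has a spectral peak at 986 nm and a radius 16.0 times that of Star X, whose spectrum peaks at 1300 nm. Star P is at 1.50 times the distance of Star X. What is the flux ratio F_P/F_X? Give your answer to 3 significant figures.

Wien's law: T_P/T_X = λ_X/λ_P = 1300/986 = 1.318.
L_P/L_X = (R_P/R_X)²(T_P/T_X)⁴ = (16.0)²(1.318)⁴ = 773.6.
F_P/F_X = (L_P/L_X)/(d_P/d_X)² = 773.6/(1.50)² = 343.8.

344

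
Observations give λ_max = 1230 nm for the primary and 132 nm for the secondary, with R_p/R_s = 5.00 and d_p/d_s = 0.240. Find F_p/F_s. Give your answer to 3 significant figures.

0.0576

Wien's law: T_p/T_s = λ_s/λ_p = 132/1230 = 0.1073.
L_p/L_s = (R_p/R_s)²(T_p/T_s)⁴ = (5.00)²(0.1073)⁴ = 0.003316.
F_p/F_s = (L_p/L_s)/(d_p/d_s)² = 0.003316/(0.240)² = 0.05757.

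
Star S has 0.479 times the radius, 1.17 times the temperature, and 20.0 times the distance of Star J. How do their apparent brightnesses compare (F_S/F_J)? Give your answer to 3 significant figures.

0.00107

L_S/L_J = (R_S/R_J)²(T_S/T_J)⁴ = (0.479)² × (1.17)⁴ = 0.4299.
F_S/F_J = (L_S/L_J)/(d_S/d_J)² = 0.4299 / (20.0)² = 0.001075.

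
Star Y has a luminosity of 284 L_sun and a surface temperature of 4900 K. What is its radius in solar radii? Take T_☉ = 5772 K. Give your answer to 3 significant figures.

R/R_☉ = √(L/L_☉) / (T/T_☉)² = √(284) / (0.8489)²
       = 16.85 / 0.7207 = 23.38.

23.4 solar radii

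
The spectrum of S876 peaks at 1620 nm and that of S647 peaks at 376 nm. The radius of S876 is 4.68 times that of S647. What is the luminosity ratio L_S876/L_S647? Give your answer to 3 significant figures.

Wien's law gives T ∝ 1/λ_max, so T_S876/T_S647 = λ_S647/λ_S876 = 376/1620 = 0.2321.
Then L ∝ R²T⁴ gives L_S876/L_S647 = (4.68)² × (0.2321)⁴ = 21.90 × 0.002902 = 0.06356.

0.0636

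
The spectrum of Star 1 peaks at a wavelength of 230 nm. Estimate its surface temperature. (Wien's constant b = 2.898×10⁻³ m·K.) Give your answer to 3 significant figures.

1.26×10^4 K

T = b/λ_max = 2.898×10⁻³ / (230×10⁻⁹) = 1.260×10^4 K.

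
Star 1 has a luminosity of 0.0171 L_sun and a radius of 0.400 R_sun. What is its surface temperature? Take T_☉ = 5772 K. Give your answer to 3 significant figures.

T/T_☉ = (L/L_☉)^(1/4) / (R/R_☉)^(1/2)
T = 5772 × (0.0171)^(1/4) / √(0.400) = 5772 × 0.3616 / 0.6325 = 3300 K.

3.30×10^3 K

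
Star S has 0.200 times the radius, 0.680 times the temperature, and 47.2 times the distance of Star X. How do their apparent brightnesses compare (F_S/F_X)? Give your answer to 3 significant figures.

3.84×10^-6

L_S/L_X = (R_S/R_X)²(T_S/T_X)⁴ = (0.200)² × (0.680)⁴ = 0.008553.
F_S/F_X = (L_S/L_X)/(d_S/d_X)² = 0.008553 / (47.2)² = 3.839×10^-6.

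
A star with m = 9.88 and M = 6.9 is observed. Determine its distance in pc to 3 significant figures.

39.4 pc

m − M = 5 log₁₀(d/10 pc)
9.88 − (6.9) = 2.98 = 5 log₁₀(d/10)
d = 10 × 10^(2.98/5) = 10 × 10^0.596 = 39.45 pc.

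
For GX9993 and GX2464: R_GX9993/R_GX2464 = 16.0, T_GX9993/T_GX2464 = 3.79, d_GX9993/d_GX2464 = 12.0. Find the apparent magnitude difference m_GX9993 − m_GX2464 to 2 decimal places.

L_GX9993/L_GX2464 = (16.0)²(3.79)⁴ = 5.282×10^4.
F_GX9993/F_GX2464 = (L_GX9993/L_GX2464)/(d_GX9993/d_GX2464)² = 5.282×10^4/144.0 = 366.8.
m_GX9993 − m_GX2464 = −2.5 log₁₀(366.8) = -6.41.

-6.41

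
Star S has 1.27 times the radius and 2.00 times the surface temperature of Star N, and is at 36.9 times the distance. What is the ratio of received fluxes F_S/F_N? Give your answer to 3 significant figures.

0.0190

L_S/L_N = (R_S/R_N)²(T_S/T_N)⁴ = (1.27)² × (2.00)⁴ = 25.81.
F_S/F_N = (L_S/L_N)/(d_S/d_N)² = 25.81 / (36.9)² = 0.01895.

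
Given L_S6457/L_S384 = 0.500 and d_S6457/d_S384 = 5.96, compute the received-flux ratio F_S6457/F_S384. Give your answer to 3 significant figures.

0.0141

F = L/(4πd²), so F_S6457/F_S384 = (L_S6457/L_S384) / (d_S6457/d_S384)²
= 0.500 / (5.96)² = 0.500 / 35.52 = 0.01408.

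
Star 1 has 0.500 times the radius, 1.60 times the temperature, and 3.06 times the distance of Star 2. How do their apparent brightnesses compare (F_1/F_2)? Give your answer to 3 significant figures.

0.175

L_1/L_2 = (R_1/R_2)²(T_1/T_2)⁴ = (0.500)² × (1.60)⁴ = 1.638.
F_1/F_2 = (L_1/L_2)/(d_1/d_2)² = 1.638 / (3.06)² = 0.1750.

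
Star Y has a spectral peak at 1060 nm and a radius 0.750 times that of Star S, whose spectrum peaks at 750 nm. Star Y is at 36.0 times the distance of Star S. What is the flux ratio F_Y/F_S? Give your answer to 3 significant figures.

1.09×10^-4

Wien's law: T_Y/T_S = λ_S/λ_Y = 750/1060 = 0.7075.
L_Y/L_S = (R_Y/R_S)²(T_Y/T_S)⁴ = (0.750)²(0.7075)⁴ = 0.1410.
F_Y/F_S = (L_Y/L_S)/(d_Y/d_S)² = 0.1410/(36.0)² = 1.088×10^-4.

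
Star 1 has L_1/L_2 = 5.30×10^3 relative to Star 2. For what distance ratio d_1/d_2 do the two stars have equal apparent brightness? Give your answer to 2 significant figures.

Equal flux requires L_1/d_1² = L_2/d_2², so d_1/d_2 = √(L_1/L_2)
= √(5.30×10^3) = 72.80.

73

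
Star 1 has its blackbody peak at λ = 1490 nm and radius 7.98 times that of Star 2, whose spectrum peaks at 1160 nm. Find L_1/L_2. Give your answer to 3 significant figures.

23.4

Wien's law gives T ∝ 1/λ_max, so T_1/T_2 = λ_2/λ_1 = 1160/1490 = 0.7785.
Then L ∝ R²T⁴ gives L_1/L_2 = (7.98)² × (0.7785)⁴ = 63.68 × 0.3674 = 23.39.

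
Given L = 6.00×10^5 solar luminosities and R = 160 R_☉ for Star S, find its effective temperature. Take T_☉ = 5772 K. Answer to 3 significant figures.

T/T_☉ = (L/L_☉)^(1/4) / (R/R_☉)^(1/2)
T = 5772 × (6.00×10^5)^(1/4) / √(160) = 5772 × 27.83 / 12.65 = 1.270×10^4 K.

1.27×10^4 K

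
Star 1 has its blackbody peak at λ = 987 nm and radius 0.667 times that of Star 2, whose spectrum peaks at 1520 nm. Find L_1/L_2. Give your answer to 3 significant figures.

2.50

Wien's law gives T ∝ 1/λ_max, so T_1/T_2 = λ_2/λ_1 = 1520/987 = 1.540.
Then L ∝ R²T⁴ gives L_1/L_2 = (0.667)² × (1.540)⁴ = 0.4449 × 5.625 = 2.502.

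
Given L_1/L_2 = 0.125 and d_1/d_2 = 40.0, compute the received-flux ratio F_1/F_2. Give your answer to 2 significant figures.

F = L/(4πd²), so F_1/F_2 = (L_1/L_2) / (d_1/d_2)²
= 0.125 / (40.0)² = 0.125 / 1600 = 7.813×10^-5.

7.8×10^-5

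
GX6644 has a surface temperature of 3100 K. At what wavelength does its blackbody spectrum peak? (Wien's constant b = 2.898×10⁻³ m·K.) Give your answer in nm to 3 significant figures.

935 nm

λ_max = b/T = 2.898×10⁻³ / 3100 = 9.35×10^-7 m = 934.8 nm.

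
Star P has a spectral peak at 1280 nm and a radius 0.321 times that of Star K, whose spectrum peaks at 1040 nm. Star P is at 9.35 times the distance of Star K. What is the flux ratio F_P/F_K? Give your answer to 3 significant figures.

Wien's law: T_P/T_K = λ_K/λ_P = 1040/1280 = 0.8125.
L_P/L_K = (R_P/R_K)²(T_P/T_K)⁴ = (0.321)²(0.8125)⁴ = 0.04491.
F_P/F_K = (L_P/L_K)/(d_P/d_K)² = 0.04491/(9.35)² = 5.137×10^-4.

5.14×10^-4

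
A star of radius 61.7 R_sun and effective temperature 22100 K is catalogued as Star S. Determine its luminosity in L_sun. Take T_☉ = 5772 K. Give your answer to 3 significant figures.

8.18×10^5 L_sun

L/L_☉ = (R/R_☉)² (T/T_☉)⁴ = (61.7)² × (22100/5772)⁴
       = 3807 × (3.829)⁴ = 3807 × 214.9 = 8.182×10^5.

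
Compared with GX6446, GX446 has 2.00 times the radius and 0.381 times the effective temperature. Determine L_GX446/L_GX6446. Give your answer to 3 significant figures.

From the Stefan–Boltzmann law, L ∝ R²T⁴, so
L_GX446/L_GX6446 = (R_GX446/R_GX6446)² (T_GX446/T_GX6446)⁴ = (2.00)² × (0.381)⁴ = 4.000 × 0.02107 = 0.08429.

0.0843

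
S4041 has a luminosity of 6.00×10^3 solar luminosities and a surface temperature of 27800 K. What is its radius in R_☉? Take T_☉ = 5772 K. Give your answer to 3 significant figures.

R/R_☉ = √(L/L_☉) / (T/T_☉)² = √(6.00×10^3) / (4.816)²
       = 77.46 / 23.20 = 3.339.

3.34 R_☉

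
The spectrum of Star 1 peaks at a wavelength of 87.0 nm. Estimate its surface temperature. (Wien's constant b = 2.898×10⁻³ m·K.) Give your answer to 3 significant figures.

T = b/λ_max = 2.898×10⁻³ / (87.0×10⁻⁹) = 3.331×10^4 K.

3.33×10^4 K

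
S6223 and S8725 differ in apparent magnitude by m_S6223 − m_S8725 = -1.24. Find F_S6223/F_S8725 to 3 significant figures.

3.13

F_S6223/F_S8725 = 10^(−(m_S6223 − m_S8725)/2.5) = 10^(1.24/2.5) = 10^0.496 = 3.133.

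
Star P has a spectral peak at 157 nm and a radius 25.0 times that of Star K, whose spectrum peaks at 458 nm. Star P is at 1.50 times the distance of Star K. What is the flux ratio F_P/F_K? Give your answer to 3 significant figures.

2.01×10^4

Wien's law: T_P/T_K = λ_K/λ_P = 458/157 = 2.917.
L_P/L_K = (R_P/R_K)²(T_P/T_K)⁴ = (25.0)²(2.917)⁴ = 4.526×10^4.
F_P/F_K = (L_P/L_K)/(d_P/d_K)² = 4.526×10^4/(1.50)² = 2.012×10^4.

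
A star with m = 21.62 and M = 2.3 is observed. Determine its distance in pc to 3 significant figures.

m − M = 5 log₁₀(d/10 pc)
21.62 − (2.3) = 19.32 = 5 log₁₀(d/10)
d = 10 × 10^(19.32/5) = 10 × 10^3.864 = 7.311×10^4 pc.

7.31×10^4 pc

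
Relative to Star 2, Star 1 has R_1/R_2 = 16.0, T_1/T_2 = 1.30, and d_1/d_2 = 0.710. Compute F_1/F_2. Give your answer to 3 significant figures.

1.45×10^3

L_1/L_2 = (R_1/R_2)²(T_1/T_2)⁴ = (16.0)² × (1.30)⁴ = 731.2.
F_1/F_2 = (L_1/L_2)/(d_1/d_2)² = 731.2 / (0.710)² = 1450.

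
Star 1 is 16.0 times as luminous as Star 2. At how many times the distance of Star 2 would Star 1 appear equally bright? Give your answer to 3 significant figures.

4.00

Equal flux requires L_1/d_1² = L_2/d_2², so d_1/d_2 = √(L_1/L_2)
= √(16.0) = 4.000.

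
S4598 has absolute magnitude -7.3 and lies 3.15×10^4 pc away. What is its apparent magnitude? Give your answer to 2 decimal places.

10.19

m = M + 5 log₁₀(d/10 pc) = -7.3 + 5 log₁₀(3.15×10^4/10)
  = -7.3 + 5 × 3.498 = -7.3 + 17.49 = 10.19.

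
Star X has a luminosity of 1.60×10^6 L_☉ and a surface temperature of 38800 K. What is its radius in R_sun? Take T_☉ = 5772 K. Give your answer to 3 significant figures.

R/R_☉ = √(L/L_☉) / (T/T_☉)² = √(1.60×10^6) / (6.722)²
       = 1265 / 45.19 = 27.99.

28.0 R_sun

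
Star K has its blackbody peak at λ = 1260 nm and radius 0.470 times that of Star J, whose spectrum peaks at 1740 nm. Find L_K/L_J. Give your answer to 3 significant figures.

Wien's law gives T ∝ 1/λ_max, so T_K/T_J = λ_J/λ_K = 1740/1260 = 1.381.
Then L ∝ R²T⁴ gives L_K/L_J = (0.470)² × (1.381)⁴ = 0.2209 × 3.637 = 0.8034.

0.803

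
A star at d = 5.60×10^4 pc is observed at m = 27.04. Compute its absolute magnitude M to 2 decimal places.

M = m − 5 log₁₀(d/10 pc) = 27.04 − 5 log₁₀(5.60×10^4/10)
  = 27.04 − 5 × 3.748 = 27.04 − 18.74 = 8.30.

8.30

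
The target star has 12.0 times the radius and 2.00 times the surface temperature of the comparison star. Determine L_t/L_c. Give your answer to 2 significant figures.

From the Stefan–Boltzmann law, L ∝ R²T⁴, so
L_t/L_c = (R_t/R_c)² (T_t/T_c)⁴ = (12.0)² × (2.00)⁴ = 144.0 × 16.00 = 2304.

2.3×10^3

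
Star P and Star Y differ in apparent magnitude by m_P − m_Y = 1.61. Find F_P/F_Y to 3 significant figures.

F_P/F_Y = 10^(−(m_P − m_Y)/2.5) = 10^(-1.61/2.5) = 10^-0.644 = 0.2270.

0.227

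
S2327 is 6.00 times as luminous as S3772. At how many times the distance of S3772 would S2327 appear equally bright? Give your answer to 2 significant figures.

2.4

Equal flux requires L_S2327/d_S2327² = L_S3772/d_S3772², so d_S2327/d_S3772 = √(L_S2327/L_S3772)
= √(6.00) = 2.449.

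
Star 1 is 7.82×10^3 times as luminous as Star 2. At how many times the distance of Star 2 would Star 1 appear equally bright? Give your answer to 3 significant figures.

Equal flux requires L_1/d_1² = L_2/d_2², so d_1/d_2 = √(L_1/L_2)
= √(7.82×10^3) = 88.43.

88.4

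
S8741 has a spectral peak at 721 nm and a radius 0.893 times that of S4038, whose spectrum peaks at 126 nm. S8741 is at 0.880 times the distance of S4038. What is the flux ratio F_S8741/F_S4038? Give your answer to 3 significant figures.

Wien's law: T_S8741/T_S4038 = λ_S4038/λ_S8741 = 126/721 = 0.1748.
L_S8741/L_S4038 = (R_S8741/R_S4038)²(T_S8741/T_S4038)⁴ = (0.893)²(0.1748)⁴ = 7.438×10^-4.
F_S8741/F_S4038 = (L_S8741/L_S4038)/(d_S8741/d_S4038)² = 7.438×10^-4/(0.880)² = 9.605×10^-4.

9.60×10^-4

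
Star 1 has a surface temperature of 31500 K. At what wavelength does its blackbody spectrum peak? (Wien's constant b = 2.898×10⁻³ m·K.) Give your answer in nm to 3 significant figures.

92.0 nm

λ_max = b/T = 2.898×10⁻³ / 31500 = 9.20×10^-8 m = 92.00 nm.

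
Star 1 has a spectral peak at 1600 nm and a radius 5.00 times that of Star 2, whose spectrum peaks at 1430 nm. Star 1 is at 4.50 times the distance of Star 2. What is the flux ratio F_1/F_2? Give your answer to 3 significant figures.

0.788

Wien's law: T_1/T_2 = λ_2/λ_1 = 1430/1600 = 0.8938.
L_1/L_2 = (R_1/R_2)²(T_1/T_2)⁴ = (5.00)²(0.8938)⁴ = 15.95.
F_1/F_2 = (L_1/L_2)/(d_1/d_2)² = 15.95/(4.50)² = 0.7877.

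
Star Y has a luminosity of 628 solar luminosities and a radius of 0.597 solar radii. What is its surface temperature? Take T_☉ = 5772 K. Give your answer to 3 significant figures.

T/T_☉ = (L/L_☉)^(1/4) / (R/R_☉)^(1/2)
T = 5772 × (628)^(1/4) / √(0.597) = 5772 × 5.006 / 0.7727 = 3.740×10^4 K.

3.74×10^4 K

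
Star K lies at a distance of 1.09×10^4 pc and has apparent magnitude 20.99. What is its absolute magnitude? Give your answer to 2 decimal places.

5.80

M = m − 5 log₁₀(d/10 pc) = 20.99 − 5 log₁₀(1.09×10^4/10)
  = 20.99 − 5 × 3.037 = 20.99 − 15.19 = 5.80.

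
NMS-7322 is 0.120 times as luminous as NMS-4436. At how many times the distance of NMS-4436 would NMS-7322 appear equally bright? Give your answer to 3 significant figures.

Equal flux requires L_NMS-7322/d_NMS-7322² = L_NMS-4436/d_NMS-4436², so d_NMS-7322/d_NMS-4436 = √(L_NMS-7322/L_NMS-4436)
= √(0.120) = 0.3464.

0.346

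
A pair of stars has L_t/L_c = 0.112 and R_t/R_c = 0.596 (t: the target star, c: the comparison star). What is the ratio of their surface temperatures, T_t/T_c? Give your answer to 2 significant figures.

L ∝ R²T⁴ gives T ∝ (L/R²)^(1/4), so
T_t/T_c = (0.112 / 0.596²)^(1/4) = (0.3153)^(1/4) = 0.7493.

0.75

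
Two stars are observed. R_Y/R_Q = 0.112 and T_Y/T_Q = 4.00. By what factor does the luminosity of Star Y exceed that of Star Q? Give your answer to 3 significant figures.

From the Stefan–Boltzmann law, L ∝ R²T⁴, so
L_Y/L_Q = (R_Y/R_Q)² (T_Y/T_Q)⁴ = (0.112)² × (4.00)⁴ = 0.01254 × 256.0 = 3.211.

3.21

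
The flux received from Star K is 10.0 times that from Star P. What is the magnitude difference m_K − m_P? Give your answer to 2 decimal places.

-2.50

m_K − m_P = −2.5 log₁₀(F_K/F_P) = −2.5 log₁₀(10.0) = −2.5 × (1.000) = -2.500.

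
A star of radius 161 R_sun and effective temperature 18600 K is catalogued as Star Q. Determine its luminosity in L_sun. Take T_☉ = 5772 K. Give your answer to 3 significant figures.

L/L_☉ = (R/R_☉)² (T/T_☉)⁴ = (161)² × (18600/5772)⁴
       = 2.592×10^4 × (3.222)⁴ = 2.592×10^4 × 107.8 = 2.795×10^6.

2.80×10^6 L_sun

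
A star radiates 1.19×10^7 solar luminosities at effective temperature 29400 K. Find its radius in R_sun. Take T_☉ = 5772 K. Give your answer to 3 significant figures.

133 R_sun

R/R_☉ = √(L/L_☉) / (T/T_☉)² = √(1.19×10^7) / (5.094)²
       = 3450 / 25.94 = 133.0.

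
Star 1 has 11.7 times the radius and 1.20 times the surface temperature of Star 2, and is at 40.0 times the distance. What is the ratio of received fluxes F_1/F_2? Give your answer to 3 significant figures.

L_1/L_2 = (R_1/R_2)²(T_1/T_2)⁴ = (11.7)² × (1.20)⁴ = 283.9.
F_1/F_2 = (L_1/L_2)/(d_1/d_2)² = 283.9 / (40.0)² = 0.1774.

0.177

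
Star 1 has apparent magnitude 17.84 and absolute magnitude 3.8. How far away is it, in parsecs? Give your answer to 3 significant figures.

6.43×10^3 pc

m − M = 5 log₁₀(d/10 pc)
17.84 − (3.8) = 14.04 = 5 log₁₀(d/10)
d = 10 × 10^(14.04/5) = 10 × 10^2.808 = 6427 pc.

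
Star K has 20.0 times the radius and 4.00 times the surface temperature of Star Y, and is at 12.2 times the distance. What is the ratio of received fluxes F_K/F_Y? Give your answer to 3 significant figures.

L_K/L_Y = (R_K/R_Y)²(T_K/T_Y)⁴ = (20.0)² × (4.00)⁴ = 1.024×10^5.
F_K/F_Y = (L_K/L_Y)/(d_K/d_Y)² = 1.024×10^5 / (12.2)² = 688.0.

688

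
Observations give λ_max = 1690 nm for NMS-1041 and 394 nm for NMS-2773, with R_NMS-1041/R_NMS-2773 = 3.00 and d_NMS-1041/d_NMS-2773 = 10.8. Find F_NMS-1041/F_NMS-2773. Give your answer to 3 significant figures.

2.28×10^-4

Wien's law: T_NMS-1041/T_NMS-2773 = λ_NMS-2773/λ_NMS-1041 = 394/1690 = 0.2331.
L_NMS-1041/L_NMS-2773 = (R_NMS-1041/R_NMS-2773)²(T_NMS-1041/T_NMS-2773)⁴ = (3.00)²(0.2331)⁴ = 0.02659.
F_NMS-1041/F_NMS-2773 = (L_NMS-1041/L_NMS-2773)/(d_NMS-1041/d_NMS-2773)² = 0.02659/(10.8)² = 2.279×10^-4.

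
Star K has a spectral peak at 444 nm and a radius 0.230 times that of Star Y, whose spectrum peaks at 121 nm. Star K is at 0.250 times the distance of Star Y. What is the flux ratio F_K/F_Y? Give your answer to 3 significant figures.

0.00467

Wien's law: T_K/T_Y = λ_Y/λ_K = 121/444 = 0.2725.
L_K/L_Y = (R_K/R_Y)²(T_K/T_Y)⁴ = (0.230)²(0.2725)⁴ = 2.918×10^-4.
F_K/F_Y = (L_K/L_Y)/(d_K/d_Y)² = 2.918×10^-4/(0.250)² = 0.004669.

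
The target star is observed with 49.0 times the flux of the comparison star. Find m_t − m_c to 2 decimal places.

-4.23

m_t − m_c = −2.5 log₁₀(F_t/F_c) = −2.5 log₁₀(49.0) = −2.5 × (1.690) = -4.225.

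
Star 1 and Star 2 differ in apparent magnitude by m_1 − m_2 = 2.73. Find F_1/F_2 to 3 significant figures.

0.0809

F_1/F_2 = 10^(−(m_1 − m_2)/2.5) = 10^(-2.73/2.5) = 10^-1.092 = 0.08091.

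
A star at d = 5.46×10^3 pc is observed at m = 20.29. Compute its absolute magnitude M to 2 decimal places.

M = m − 5 log₁₀(d/10 pc) = 20.29 − 5 log₁₀(5.46×10^3/10)
  = 20.29 − 5 × 2.737 = 20.29 − 13.69 = 6.60.

6.60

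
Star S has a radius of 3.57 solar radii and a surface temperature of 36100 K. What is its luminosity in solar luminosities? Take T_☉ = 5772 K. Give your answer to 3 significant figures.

1.95×10^4 solar luminosities

L/L_☉ = (R/R_☉)² (T/T_☉)⁴ = (3.57)² × (36100/5772)⁴
       = 12.74 × (6.254)⁴ = 12.74 × 1530 = 1.950×10^4.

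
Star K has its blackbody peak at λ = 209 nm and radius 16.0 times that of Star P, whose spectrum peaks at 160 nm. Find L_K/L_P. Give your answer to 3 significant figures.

Wien's law gives T ∝ 1/λ_max, so T_K/T_P = λ_P/λ_K = 160/209 = 0.7656.
Then L ∝ R²T⁴ gives L_K/L_P = (16.0)² × (0.7656)⁴ = 256.0 × 0.3435 = 87.93.

87.9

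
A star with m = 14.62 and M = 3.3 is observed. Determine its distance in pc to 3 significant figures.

1.84×10^3 pc

m − M = 5 log₁₀(d/10 pc)
14.62 − (3.3) = 11.32 = 5 log₁₀(d/10)
d = 10 × 10^(11.32/5) = 10 × 10^2.264 = 1837 pc.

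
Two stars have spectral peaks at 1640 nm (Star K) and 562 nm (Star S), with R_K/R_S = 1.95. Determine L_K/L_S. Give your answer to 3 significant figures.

0.0524

Wien's law gives T ∝ 1/λ_max, so T_K/T_S = λ_S/λ_K = 562/1640 = 0.3427.
Then L ∝ R²T⁴ gives L_K/L_S = (1.95)² × (0.3427)⁴ = 3.802 × 0.01379 = 0.05244.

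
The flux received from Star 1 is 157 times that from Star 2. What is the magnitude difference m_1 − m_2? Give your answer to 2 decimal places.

m_1 − m_2 = −2.5 log₁₀(F_1/F_2) = −2.5 log₁₀(157) = −2.5 × (2.196) = -5.490.

-5.49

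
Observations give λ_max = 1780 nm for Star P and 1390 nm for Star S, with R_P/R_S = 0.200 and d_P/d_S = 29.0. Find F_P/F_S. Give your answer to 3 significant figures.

Wien's law: T_P/T_S = λ_S/λ_P = 1390/1780 = 0.7809.
L_P/L_S = (R_P/R_S)²(T_P/T_S)⁴ = (0.200)²(0.7809)⁴ = 0.01487.
F_P/F_S = (L_P/L_S)/(d_P/d_S)² = 0.01487/(29.0)² = 1.769×10^-5.

1.77×10^-5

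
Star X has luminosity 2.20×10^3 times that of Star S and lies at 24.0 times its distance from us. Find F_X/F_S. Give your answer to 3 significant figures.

3.82

F = L/(4πd²), so F_X/F_S = (L_X/L_S) / (d_X/d_S)²
= 2.20×10^3 / (24.0)² = 2.20×10^3 / 576.0 = 3.819.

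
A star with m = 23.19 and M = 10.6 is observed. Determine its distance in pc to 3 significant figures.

3.30×10^3 pc

m − M = 5 log₁₀(d/10 pc)
23.19 − (10.6) = 12.59 = 5 log₁₀(d/10)
d = 10 × 10^(12.59/5) = 10 × 10^2.518 = 3296 pc.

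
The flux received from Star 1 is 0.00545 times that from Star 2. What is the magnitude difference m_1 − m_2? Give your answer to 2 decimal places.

5.66

m_1 − m_2 = −2.5 log₁₀(F_1/F_2) = −2.5 log₁₀(0.00545) = −2.5 × (-2.264) = 5.659.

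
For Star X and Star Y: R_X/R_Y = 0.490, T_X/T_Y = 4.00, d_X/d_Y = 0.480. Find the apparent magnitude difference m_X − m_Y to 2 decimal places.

-6.07

L_X/L_Y = (0.490)²(4.00)⁴ = 61.47.
F_X/F_Y = (L_X/L_Y)/(d_X/d_Y)² = 61.47/0.2304 = 266.8.
m_X − m_Y = −2.5 log₁₀(266.8) = -6.07.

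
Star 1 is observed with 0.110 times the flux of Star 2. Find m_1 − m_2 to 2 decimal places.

m_1 − m_2 = −2.5 log₁₀(F_1/F_2) = −2.5 log₁₀(0.110) = −2.5 × (-0.959) = 2.397.

2.40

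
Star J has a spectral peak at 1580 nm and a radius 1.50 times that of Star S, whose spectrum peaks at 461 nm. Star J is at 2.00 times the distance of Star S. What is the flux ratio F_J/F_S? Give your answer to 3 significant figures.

0.00408

Wien's law: T_J/T_S = λ_S/λ_J = 461/1580 = 0.2918.
L_J/L_S = (R_J/R_S)²(T_J/T_S)⁴ = (1.50)²(0.2918)⁴ = 0.01631.
F_J/F_S = (L_J/L_S)/(d_J/d_S)² = 0.01631/(2.00)² = 0.004077.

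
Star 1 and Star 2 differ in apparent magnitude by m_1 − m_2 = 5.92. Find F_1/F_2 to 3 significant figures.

F_1/F_2 = 10^(−(m_1 − m_2)/2.5) = 10^(-5.92/2.5) = 10^-2.368 = 0.004285.

0.00429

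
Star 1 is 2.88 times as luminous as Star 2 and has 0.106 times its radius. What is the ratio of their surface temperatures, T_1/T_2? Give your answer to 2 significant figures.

4.0

L ∝ R²T⁴ gives T ∝ (L/R²)^(1/4), so
T_1/T_2 = (2.88 / 0.106²)^(1/4) = (256.3)^(1/4) = 4.001.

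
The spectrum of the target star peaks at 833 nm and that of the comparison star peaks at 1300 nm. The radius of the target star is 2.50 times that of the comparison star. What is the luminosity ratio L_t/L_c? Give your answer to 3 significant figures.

Wien's law gives T ∝ 1/λ_max, so T_t/T_c = λ_c/λ_t = 1300/833 = 1.561.
Then L ∝ R²T⁴ gives L_t/L_c = (2.50)² × (1.561)⁴ = 6.250 × 5.932 = 37.07.

37.1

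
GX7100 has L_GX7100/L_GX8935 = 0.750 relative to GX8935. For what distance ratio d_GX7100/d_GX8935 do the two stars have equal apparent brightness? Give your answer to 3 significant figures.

Equal flux requires L_GX7100/d_GX7100² = L_GX8935/d_GX8935², so d_GX7100/d_GX8935 = √(L_GX7100/L_GX8935)
= √(0.750) = 0.8660.

0.866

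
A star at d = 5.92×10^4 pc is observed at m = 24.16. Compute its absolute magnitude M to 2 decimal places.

M = m − 5 log₁₀(d/10 pc) = 24.16 − 5 log₁₀(5.92×10^4/10)
  = 24.16 − 5 × 3.772 = 24.16 − 18.86 = 5.30.

5.30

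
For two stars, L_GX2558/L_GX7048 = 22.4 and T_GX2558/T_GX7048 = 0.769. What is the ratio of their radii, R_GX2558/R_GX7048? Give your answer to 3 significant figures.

L ∝ R²T⁴ gives R ∝ √L / T², so
R_GX2558/R_GX7048 = √(22.4) / (0.769)² = 4.733 / 0.5914 = 8.003.

8.00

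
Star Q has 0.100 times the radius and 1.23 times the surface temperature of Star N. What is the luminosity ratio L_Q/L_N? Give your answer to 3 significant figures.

0.0229

From the Stefan–Boltzmann law, L ∝ R²T⁴, so
L_Q/L_N = (R_Q/R_N)² (T_Q/T_N)⁴ = (0.100)² × (1.23)⁴ = 0.01000 × 2.289 = 0.02289.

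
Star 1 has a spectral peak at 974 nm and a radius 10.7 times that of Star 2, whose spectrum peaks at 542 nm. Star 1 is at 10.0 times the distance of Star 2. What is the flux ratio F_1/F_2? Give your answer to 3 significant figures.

Wien's law: T_1/T_2 = λ_2/λ_1 = 542/974 = 0.5565.
L_1/L_2 = (R_1/R_2)²(T_1/T_2)⁴ = (10.7)²(0.5565)⁴ = 10.98.
F_1/F_2 = (L_1/L_2)/(d_1/d_2)² = 10.98/(10.0)² = 0.1098.

0.110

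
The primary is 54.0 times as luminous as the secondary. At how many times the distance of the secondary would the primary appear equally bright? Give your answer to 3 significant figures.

Equal flux requires L_p/d_p² = L_s/d_s², so d_p/d_s = √(L_p/L_s)
= √(54.0) = 7.348.

7.35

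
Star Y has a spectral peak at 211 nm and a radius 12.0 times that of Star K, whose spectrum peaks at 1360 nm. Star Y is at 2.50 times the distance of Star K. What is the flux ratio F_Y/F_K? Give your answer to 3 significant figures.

Wien's law: T_Y/T_K = λ_K/λ_Y = 1360/211 = 6.445.
L_Y/L_K = (R_Y/R_K)²(T_Y/T_K)⁴ = (12.0)²(6.445)⁴ = 2.485×10^5.
F_Y/F_K = (L_Y/L_K)/(d_Y/d_K)² = 2.485×10^5/(2.50)² = 3.977×10^4.

3.98×10^4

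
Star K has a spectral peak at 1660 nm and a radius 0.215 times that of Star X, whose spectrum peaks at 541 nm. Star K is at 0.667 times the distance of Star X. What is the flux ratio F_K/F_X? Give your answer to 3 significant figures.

0.00117

Wien's law: T_K/T_X = λ_X/λ_K = 541/1660 = 0.3259.
L_K/L_X = (R_K/R_X)²(T_K/T_X)⁴ = (0.215)²(0.3259)⁴ = 5.215×10^-4.
F_K/F_X = (L_K/L_X)/(d_K/d_X)² = 5.215×10^-4/(0.667)² = 0.001172.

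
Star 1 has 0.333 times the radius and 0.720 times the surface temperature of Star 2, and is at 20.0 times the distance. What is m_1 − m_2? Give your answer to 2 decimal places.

10.32

L_1/L_2 = (0.333)²(0.720)⁴ = 0.02980.
F_1/F_2 = (L_1/L_2)/(d_1/d_2)² = 0.02980/400.0 = 7.450×10^-5.
m_1 − m_2 = −2.5 log₁₀(7.450×10^-5) = 10.32.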